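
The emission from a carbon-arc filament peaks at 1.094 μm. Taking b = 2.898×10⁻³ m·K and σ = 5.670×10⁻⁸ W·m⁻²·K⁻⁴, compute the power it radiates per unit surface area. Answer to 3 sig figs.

I ≈ 2.79×10⁶ W/m²

Wien's law: T = b/λ_max = 2.898×10⁻³/1.094×10⁻⁶ = 2648.99 K.
Then I = σT⁴ = 5.670×10⁻⁸×(2648.99)⁴ = 2.79×10⁶ W/m².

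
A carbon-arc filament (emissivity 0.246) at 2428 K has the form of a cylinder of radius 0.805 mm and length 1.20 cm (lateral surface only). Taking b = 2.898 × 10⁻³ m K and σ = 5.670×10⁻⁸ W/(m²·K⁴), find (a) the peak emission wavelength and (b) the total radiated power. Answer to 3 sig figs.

λ_max ≈ 1.19 μm; P ≈ 29.4 W

(a) λ_max = b/T = 2.898×10⁻³/2428 = 1.194×10⁻⁶ m = 1.19 μm.
Lateral area A = 2πrL = 2π×8.05×10⁻⁴×0.0120 = 6.06956×10⁻⁵ m².
(b) P = εσAT⁴ = 0.246×5.670×10⁻⁸×6.06956×10⁻⁵×(2428)⁴ = 29.4 W.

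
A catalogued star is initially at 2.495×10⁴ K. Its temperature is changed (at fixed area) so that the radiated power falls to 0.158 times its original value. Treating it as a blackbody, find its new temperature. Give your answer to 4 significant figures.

P ∝ T⁴, so T₂/T₁ = (P₂/P₁)^(1/4) = (0.158)^(1/4) = 0.630470.
T₂ = 2.495×10⁴ × 0.630470 = 1.573×10⁴ K.

T₂ ≈ 1.573×10⁴ K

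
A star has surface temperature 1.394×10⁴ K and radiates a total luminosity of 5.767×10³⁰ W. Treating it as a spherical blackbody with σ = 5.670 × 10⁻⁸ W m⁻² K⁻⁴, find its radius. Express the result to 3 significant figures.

R ≈ 1.46×10¹⁰ m

L = 4πR²σT⁴ ⇒ R = √(L/(4πσT⁴)).
σT⁴ = 2.14109×10⁹ W/m², so R = √(5.767×10³⁰/(4π×2.14109×10⁹)) = 1.46×10¹⁰ m.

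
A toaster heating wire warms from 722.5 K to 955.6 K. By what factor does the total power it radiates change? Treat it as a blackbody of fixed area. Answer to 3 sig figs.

P ∝ T⁴, so P₂/P₁ = (T₂/T₁)⁴ = (955.6/722.5)⁴ = (1.32263)⁴ = 3.06.

P₂/P₁ ≈ 3.06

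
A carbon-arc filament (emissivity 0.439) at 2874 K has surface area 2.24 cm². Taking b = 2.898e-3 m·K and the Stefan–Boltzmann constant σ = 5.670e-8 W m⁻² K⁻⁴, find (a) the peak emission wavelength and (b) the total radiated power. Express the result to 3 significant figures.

λ_max ≈ 1.01 μm; P ≈ 380 W

(a) λ_max = b/T = 2.898×10⁻³/2874 = 1.008×10⁻⁶ m = 1.01 μm.
Area A = 2.24 cm² = 2.24×10⁻⁴ m².
(b) P = εσAT⁴ = 0.439×5.670×10⁻⁸×2.24×10⁻⁴×(2874)⁴ = 380 W.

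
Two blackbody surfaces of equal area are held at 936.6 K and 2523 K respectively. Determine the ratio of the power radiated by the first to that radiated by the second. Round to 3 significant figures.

P₁/P₂ ≈ 0.0190

With equal areas, P₁/P₂ = (T₁/T₂)⁴ = (936.6/2523)⁴ = 0.0190.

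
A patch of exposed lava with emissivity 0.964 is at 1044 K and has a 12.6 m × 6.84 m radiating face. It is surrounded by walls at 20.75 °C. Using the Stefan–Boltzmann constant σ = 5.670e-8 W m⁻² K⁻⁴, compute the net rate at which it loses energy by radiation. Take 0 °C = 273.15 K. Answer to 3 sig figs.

Surroundings: T = 20.75 °C + 273.15 = 293.90 K.
Area A = 12.6 × 6.84 = 86.184 m².
Net radiated power P_net = εσA(T⁴ − T₀⁴) = 0.964×5.670×10⁻⁸×86.184×(1044⁴ − 293.90⁴).
T⁴ − T₀⁴ = 1.18796×10¹² − 7.46102×10⁹ = 1.18050×10¹² K⁴, so P_net = 5.56×10⁶ W.

Net loss ≈ 5.56×10⁶ W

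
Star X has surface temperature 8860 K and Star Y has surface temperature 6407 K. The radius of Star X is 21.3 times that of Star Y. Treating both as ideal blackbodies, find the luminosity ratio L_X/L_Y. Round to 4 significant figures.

L ∝ R²T⁴, so L_X/L_Y = (R_X/R_Y)²(T_X/T_Y)⁴ = (21.3)² × (8860/6407)⁴ = 453.69 × 3.65692 = 1659.

L_X/L_Y ≈ 1659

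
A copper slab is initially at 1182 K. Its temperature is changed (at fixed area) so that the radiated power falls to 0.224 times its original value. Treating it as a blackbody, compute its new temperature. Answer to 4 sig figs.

P ∝ T⁴, so T₂/T₁ = (P₂/P₁)^(1/4) = (0.224)^(1/4) = 0.687958.
T₂ = 1182 × 0.687958 = 813.2 K.

T₂ ≈ 813.2 K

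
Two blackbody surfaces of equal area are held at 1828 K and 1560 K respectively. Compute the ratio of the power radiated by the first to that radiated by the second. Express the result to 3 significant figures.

P₁/P₂ ≈ 1.89

With equal areas, P₁/P₂ = (T₁/T₂)⁴ = (1828/1560)⁴ = 1.89.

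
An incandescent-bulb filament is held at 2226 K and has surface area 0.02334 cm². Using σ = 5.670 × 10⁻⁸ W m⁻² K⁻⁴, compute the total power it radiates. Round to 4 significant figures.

P ≈ 3.249 W

Area A = 0.02334 cm² = 2.334×10⁻⁶ m².
P = σAT⁴ = 5.670×10⁻⁸ × 2.334×10⁻⁶ × (2226)⁴ = 3.249 W.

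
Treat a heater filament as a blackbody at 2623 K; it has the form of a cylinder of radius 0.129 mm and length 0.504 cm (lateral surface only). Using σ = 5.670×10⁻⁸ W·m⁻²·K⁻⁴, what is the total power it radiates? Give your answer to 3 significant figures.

Lateral area A = 2πrL = 2π×1.29×10⁻⁴×5.04×10⁻³ = 4.08508×10⁻⁶ m².
P = σAT⁴ = 5.670×10⁻⁸ × 4.08508×10⁻⁶ × (2623)⁴ = 11.0 W.

P ≈ 11.0 W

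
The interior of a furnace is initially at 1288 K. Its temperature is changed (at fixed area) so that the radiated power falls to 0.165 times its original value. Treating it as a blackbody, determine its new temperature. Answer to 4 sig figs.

P ∝ T⁴, so T₂/T₁ = (P₂/P₁)^(1/4) = (0.165)^(1/4) = 0.637340.
T₂ = 1288 × 0.637340 = 820.9 K.

T₂ ≈ 820.9 K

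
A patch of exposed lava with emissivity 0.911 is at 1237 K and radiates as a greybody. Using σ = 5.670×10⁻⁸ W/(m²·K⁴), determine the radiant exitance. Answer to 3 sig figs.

Stefan–Boltzmann: I = εσT⁴ = 0.911 × 5.670×10⁻⁸ × (1237)⁴ = 1.21×10⁵ W/m².

I ≈ 1.21×10⁵ W/m²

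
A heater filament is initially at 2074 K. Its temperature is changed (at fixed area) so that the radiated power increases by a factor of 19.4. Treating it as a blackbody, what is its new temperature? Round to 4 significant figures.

T₂ ≈ 4353 K

P ∝ T⁴, so T₂/T₁ = (P₂/P₁)^(1/4) = (19.4)^(1/4) = 2.09870.
T₂ = 2074 × 2.09870 = 4353 K.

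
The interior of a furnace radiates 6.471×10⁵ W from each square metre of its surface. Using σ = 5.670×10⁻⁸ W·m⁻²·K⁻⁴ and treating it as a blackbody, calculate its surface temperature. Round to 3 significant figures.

I = σT⁴, so T = (I/σ)^(1/4) = (6.471×10⁵/(5.670×10⁻⁸))^(1/4) = 1.84×10³ K.

T ≈ 1.84×10³ K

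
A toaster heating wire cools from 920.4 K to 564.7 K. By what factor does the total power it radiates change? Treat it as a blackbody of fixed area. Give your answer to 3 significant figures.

P₂/P₁ ≈ 0.142

P ∝ T⁴, so P₂/P₁ = (T₂/T₁)⁴ = (564.7/920.4)⁴ = (0.613538)⁴ = 0.142.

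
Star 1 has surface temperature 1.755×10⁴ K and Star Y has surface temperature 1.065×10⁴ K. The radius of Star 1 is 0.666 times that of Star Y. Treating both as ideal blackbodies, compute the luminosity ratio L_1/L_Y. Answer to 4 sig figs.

L_1/L_Y ≈ 3.271

L ∝ R²T⁴, so L_1/L_Y = (R_1/R_Y)²(T_1/T_Y)⁴ = (0.666)² × (1.755×10⁴/1.065×10⁴)⁴ = 0.443556 × 7.37412 = 3.271.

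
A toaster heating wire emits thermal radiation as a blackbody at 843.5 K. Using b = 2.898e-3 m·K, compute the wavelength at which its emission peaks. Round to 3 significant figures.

Wien's displacement law: λ_max = b/T = (2.898×10⁻³ m·K)/(843.5 K) = 3.436×10⁻⁶ m.
That is 3.44 μm, in the infrared range.

λ_max ≈ 3.44 μm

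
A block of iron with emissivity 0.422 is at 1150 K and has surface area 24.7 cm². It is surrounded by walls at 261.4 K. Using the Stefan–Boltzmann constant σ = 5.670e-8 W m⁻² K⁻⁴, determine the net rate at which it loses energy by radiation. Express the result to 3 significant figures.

Area A = 24.7 cm² = 2.47×10⁻³ m².
Net radiated power P_net = εσA(T⁴ − T₀⁴) = 0.422×5.670×10⁻⁸×2.47×10⁻³×(1150⁴ − 261.4⁴).
T⁴ − T₀⁴ = 1.74901×10¹² − 4.66898×10⁹ = 1.74434×10¹² K⁴, so P_net = 103 W.

Net loss ≈ 103 W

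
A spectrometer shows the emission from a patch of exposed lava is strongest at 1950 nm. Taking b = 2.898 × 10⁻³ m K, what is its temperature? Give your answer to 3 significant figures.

Wien's law gives T = b/λ_max = (2.898×10⁻³ m·K)/(1.950×10⁻⁶ m) = 1.49×10³ K.

T ≈ 1.49×10³ K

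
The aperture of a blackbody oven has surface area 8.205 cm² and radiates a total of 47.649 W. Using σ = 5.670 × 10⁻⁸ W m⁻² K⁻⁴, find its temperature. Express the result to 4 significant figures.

T ≈ 1006 K

Area A = 8.205 cm² = 8.205×10⁻⁴ m².
P = σAT⁴ ⇒ T = (P/(σA))^(1/4) = (47.649/(5.670×10⁻⁸×8.205×10⁻⁴))^(1/4) = 1006 K.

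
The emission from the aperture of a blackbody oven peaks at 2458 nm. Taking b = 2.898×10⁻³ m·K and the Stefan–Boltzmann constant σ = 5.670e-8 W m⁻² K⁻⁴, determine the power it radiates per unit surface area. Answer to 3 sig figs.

Wien's law: T = b/λ_max = 2.898×10⁻³/2.458×10⁻⁶ = 1179.01 K.
Then I = σT⁴ = 5.670×10⁻⁸×(1179.01)⁴ = 1.10×10⁵ W/m².

I ≈ 1.10×10⁵ W/m²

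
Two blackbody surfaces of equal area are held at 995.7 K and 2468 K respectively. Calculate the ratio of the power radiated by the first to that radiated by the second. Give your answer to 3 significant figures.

With equal areas, P₁/P₂ = (T₁/T₂)⁴ = (995.7/2468)⁴ = 0.0265.

P₁/P₂ ≈ 0.0265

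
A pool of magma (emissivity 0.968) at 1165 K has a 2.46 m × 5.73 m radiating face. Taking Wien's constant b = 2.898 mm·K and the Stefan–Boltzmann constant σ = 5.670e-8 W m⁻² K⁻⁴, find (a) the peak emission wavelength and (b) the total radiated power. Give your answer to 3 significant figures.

(a) λ_max = b/T = 2.898×10⁻³/1165 = 2.488×10⁻⁶ m = 2.49×10³ nm.
Area A = 2.46 × 5.73 = 14.0958 m².
(b) P = εσAT⁴ = 0.968×5.670×10⁻⁸×14.0958×(1165)⁴ = 1.43×10⁶ W.

λ_max ≈ 2.49×10³ nm; P ≈ 1.43×10⁶ W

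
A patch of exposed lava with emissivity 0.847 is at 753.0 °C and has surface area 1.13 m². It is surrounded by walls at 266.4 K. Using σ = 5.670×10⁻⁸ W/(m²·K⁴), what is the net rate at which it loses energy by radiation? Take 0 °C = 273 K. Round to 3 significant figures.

T = 753.0 °C + 273 = 1026.0 K.
Area A = 1.13 m².
Net radiated power P_net = εσA(T⁴ − T₀⁴) = 0.847×5.670×10⁻⁸×1.13×(1026.0⁴ − 266.4⁴).
T⁴ − T₀⁴ = 1.10813×10¹² − 5.03659×10⁹ = 1.10309×10¹² K⁴, so P_net = 5.99×10⁴ W.

Net loss ≈ 5.99×10⁴ W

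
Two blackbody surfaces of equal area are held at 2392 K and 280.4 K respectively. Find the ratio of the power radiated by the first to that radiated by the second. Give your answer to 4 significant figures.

With equal areas, P₁/P₂ = (T₁/T₂)⁴ = (2392/280.4)⁴ = 5296.

P₁/P₂ ≈ 5296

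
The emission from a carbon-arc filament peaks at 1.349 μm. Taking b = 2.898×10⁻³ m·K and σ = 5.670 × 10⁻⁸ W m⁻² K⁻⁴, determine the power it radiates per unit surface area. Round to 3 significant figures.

I ≈ 1.21×10⁶ W/m²

Wien's law: T = b/λ_max = 2.898×10⁻³/1.349×10⁻⁶ = 2148.26 K.
Then I = σT⁴ = 5.670×10⁻⁸×(2148.26)⁴ = 1.21×10⁶ W/m².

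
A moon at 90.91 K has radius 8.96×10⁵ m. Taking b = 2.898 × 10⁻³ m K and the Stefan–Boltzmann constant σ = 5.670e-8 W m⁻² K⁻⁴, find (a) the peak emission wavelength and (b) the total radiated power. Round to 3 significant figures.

λ_max ≈ 31.9 μm; P ≈ 3.91×10¹³ W

(a) λ_max = b/T = 2.898×10⁻³/90.91 = 3.188×10⁻⁵ m = 31.9 μm.
Surface area A = 4πR² = 4π(8.96×10⁵ m)² = 1.00885×10¹³ m².
(b) P = σAT⁴ = 5.670×10⁻⁸×1.00885×10¹³×(90.91)⁴ = 3.91×10¹³ W.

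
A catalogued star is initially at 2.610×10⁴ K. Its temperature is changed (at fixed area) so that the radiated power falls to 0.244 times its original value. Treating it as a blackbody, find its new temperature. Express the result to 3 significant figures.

P ∝ T⁴, so T₂/T₁ = (P₂/P₁)^(1/4) = (0.244)^(1/4) = 0.702825.
T₂ = 2.610×10⁴ × 0.702825 = 1.83×10⁴ K.

T₂ ≈ 1.83×10⁴ K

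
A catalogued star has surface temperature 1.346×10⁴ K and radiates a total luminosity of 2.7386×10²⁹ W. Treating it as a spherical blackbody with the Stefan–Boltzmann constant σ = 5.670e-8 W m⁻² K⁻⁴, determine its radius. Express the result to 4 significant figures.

R ≈ 3.422×10⁹ m

L = 4πR²σT⁴ ⇒ R = √(L/(4πσT⁴)).
σT⁴ = 1.86107×10⁹ W/m², so R = √(2.7386×10²⁹/(4π×1.86107×10⁹)) = 3.422×10⁹ m.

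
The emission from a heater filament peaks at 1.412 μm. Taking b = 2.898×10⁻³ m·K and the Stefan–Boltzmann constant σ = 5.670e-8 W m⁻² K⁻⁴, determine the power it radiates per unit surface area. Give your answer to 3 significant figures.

I ≈ 1.01×10⁶ W/m²

Wien's law: T = b/λ_max = 2.898×10⁻³/1.412×10⁻⁶ = 2052.41 K.
Then I = σT⁴ = 5.670×10⁻⁸×(2052.41)⁴ = 1.01×10⁶ W/m².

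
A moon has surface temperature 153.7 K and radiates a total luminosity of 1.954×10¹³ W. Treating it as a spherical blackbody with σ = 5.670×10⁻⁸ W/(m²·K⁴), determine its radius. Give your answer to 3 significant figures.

L = 4πR²σT⁴ ⇒ R = √(L/(4πσT⁴)).
σT⁴ = 31.6431 W/m², so R = √(1.954×10¹³/(4π×31.6431)) = 2.22×10⁵ m.

R ≈ 2.22×10⁵ m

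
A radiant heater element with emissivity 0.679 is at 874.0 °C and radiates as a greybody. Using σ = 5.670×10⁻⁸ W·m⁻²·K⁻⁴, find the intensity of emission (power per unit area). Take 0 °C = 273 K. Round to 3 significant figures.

T = 874.0 °C + 273 = 1147.0 K.
Stefan–Boltzmann: I = εσT⁴ = 0.679 × 5.670×10⁻⁸ × (1147.0)⁴ = 6.66×10⁴ W/m².

I ≈ 6.66×10⁴ W/m²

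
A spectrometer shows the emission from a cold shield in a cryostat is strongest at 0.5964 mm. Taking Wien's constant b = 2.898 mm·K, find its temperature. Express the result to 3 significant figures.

Wien's law gives T = b/λ_max = (2.898×10⁻³ m·K)/(5.964×10⁻⁴ m) = 4.86 K.

T ≈ 4.86 K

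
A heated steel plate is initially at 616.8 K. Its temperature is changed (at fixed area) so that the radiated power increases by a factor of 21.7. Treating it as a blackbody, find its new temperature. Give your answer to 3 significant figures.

P ∝ T⁴, so T₂/T₁ = (P₂/P₁)^(1/4) = (21.7)^(1/4) = 2.15832.
T₂ = 616.8 × 2.15832 = 1.33×10³ K.

T₂ ≈ 1.33×10³ K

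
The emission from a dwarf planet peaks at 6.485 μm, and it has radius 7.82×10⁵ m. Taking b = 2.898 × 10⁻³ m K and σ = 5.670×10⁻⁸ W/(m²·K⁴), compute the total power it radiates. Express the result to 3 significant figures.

Wien's law: T = b/λ_max = 2.898×10⁻³/6.485×10⁻⁶ = 446.877 K.
Surface area A = 4πR² = 4π(7.82×10⁵ m)² = 7.68464×10¹² m².
Then P = σAT⁴ = 5.670×10⁻⁸×7.68464×10¹²×(446.877)⁴ = 1.74×10¹⁶ W.

P ≈ 1.74×10¹⁶ W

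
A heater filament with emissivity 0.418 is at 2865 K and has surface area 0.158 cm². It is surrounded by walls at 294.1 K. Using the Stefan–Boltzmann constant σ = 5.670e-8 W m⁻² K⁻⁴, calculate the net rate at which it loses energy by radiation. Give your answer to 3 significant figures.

Area A = 0.158 cm² = 1.58×10⁻⁵ m².
Net radiated power P_net = εσA(T⁴ − T₀⁴) = 0.418×5.670×10⁻⁸×1.58×10⁻⁵×(2865⁴ − 294.1⁴).
T⁴ − T₀⁴ = 6.73750×10¹³ − 7.48135×10⁹ = 6.73675×10¹³ K⁴, so P_net = 25.2 W.

Net loss ≈ 25.2 W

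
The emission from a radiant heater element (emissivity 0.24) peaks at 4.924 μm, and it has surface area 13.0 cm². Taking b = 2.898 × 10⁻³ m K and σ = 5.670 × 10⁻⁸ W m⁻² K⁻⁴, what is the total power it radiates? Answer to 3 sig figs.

P ≈ 2.12 W

Wien's law: T = b/λ_max = 2.898×10⁻³/4.924×10⁻⁶ = 588.546 K.
Area A = 13.0 cm² = 1.30×10⁻³ m².
Then P = εσAT⁴ = 0.24×5.670×10⁻⁸×1.30×10⁻³×(588.546)⁴ = 2.12 W.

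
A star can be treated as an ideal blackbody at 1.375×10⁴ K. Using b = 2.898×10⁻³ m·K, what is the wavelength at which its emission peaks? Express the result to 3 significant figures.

Wien's displacement law: λ_max = b/T = (2.898×10⁻³ m·K)/(1.375×10⁴ K) = 2.108×10⁻⁷ m.
That is 211 nm, in the ultraviolet range.

λ_max ≈ 211 nm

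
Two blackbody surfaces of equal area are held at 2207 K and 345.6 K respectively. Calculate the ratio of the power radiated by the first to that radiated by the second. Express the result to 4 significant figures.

P₁/P₂ ≈ 1663

With equal areas, P₁/P₂ = (T₁/T₂)⁴ = (2207/345.6)⁴ = 1663.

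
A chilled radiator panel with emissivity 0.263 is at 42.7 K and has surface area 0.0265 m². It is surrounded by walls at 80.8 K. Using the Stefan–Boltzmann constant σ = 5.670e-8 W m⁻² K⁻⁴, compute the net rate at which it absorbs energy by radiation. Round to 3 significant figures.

Net gain ≈ 0.0155 W

Area A = 0.0265 m².
Net radiated power P_net = εσA(T⁴ − T₀⁴) = 0.263×5.670×10⁻⁸×0.0265×(42.7⁴ − 80.8⁴).
T⁴ − T₀⁴ = 3.32439×10⁶ − 4.26231×10⁷ = -3.92987×10⁷ K⁴, so P_net = -0.0155 W — negative, meaning a net gain of 0.0155 W.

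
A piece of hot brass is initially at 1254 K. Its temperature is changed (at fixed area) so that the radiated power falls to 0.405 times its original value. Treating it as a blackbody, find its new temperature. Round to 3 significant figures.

P ∝ T⁴, so T₂/T₁ = (P₂/P₁)^(1/4) = (0.405)^(1/4) = 0.797744.
T₂ = 1254 × 0.797744 = 1.00×10³ K.

T₂ ≈ 1.00×10³ K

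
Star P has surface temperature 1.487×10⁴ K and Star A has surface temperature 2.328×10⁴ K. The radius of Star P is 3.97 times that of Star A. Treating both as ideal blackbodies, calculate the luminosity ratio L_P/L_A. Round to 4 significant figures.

L_P/L_A ≈ 2.624

L ∝ R²T⁴, so L_P/L_A = (R_P/R_A)²(T_P/T_A)⁴ = (3.97)² × (1.487×10⁴/2.328×10⁴)⁴ = 15.7609 × 0.166461 = 2.624.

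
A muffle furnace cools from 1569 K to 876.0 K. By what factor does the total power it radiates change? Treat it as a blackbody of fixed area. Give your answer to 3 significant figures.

P ∝ T⁴, so P₂/P₁ = (T₂/T₁)⁴ = (876.0/1569)⁴ = (0.558317)⁴ = 0.0972.

P₂/P₁ ≈ 0.0972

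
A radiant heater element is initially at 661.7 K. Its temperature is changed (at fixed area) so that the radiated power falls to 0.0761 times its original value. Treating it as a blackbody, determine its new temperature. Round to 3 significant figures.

T₂ ≈ 348 K

P ∝ T⁴, so T₂/T₁ = (P₂/P₁)^(1/4) = (0.0761)^(1/4) = 0.525226.
T₂ = 661.7 × 0.525226 = 348 K.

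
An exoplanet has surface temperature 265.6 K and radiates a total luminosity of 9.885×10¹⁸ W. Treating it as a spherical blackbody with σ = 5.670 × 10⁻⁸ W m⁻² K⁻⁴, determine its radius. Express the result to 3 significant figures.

L = 4πR²σT⁴ ⇒ R = √(L/(4πσT⁴)).
σT⁴ = 282.160 W/m², so R = √(9.885×10¹⁸/(4π×282.160)) = 5.28×10⁷ m.

R ≈ 5.28×10⁷ m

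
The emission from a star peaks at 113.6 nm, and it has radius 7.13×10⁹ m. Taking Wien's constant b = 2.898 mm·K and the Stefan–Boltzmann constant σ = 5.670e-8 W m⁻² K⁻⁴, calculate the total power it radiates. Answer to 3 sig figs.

P ≈ 1.53×10³¹ W

Wien's law: T = b/λ_max = 2.898×10⁻³/1.136×10⁻⁷ = 25510.6 K.
Surface area A = 4πR² = 4π(7.13×10⁹ m)² = 6.38835×10²⁰ m².
Then P = σAT⁴ = 5.670×10⁻⁸×6.38835×10²⁰×(25510.6)⁴ = 1.53×10³¹ W.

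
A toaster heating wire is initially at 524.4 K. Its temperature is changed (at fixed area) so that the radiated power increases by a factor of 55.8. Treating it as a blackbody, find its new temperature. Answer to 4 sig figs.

T₂ ≈ 1433 K

P ∝ T⁴, so T₂/T₁ = (P₂/P₁)^(1/4) = (55.8)^(1/4) = 2.73312.
T₂ = 524.4 × 2.73312 = 1433 K.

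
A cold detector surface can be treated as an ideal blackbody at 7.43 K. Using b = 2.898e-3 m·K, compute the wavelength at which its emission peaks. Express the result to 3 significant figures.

Wien's displacement law: λ_max = b/T = (2.898×10⁻³ m·K)/(7.43 K) = 3.900×10⁻⁴ m.
That is 0.390 mm, in the infrared range.

λ_max ≈ 0.390 mm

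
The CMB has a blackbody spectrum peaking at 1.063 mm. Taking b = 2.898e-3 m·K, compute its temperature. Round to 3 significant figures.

T ≈ 2.73 K

Wien's law gives T = b/λ_max = (2.898×10⁻³ m·K)/(1.063×10⁻³ m) = 2.73 K.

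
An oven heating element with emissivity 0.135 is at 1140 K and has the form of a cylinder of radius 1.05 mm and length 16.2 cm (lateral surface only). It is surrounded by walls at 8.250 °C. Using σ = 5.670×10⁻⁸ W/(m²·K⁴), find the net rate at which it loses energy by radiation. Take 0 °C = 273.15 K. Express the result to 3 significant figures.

Net loss ≈ 13.8 W

Surroundings: T = 8.250 °C + 273.15 = 281.400 K.
Lateral area A = 2πrL = 2π×1.05×10⁻³×0.162 = 1.06877×10⁻³ m².
Net radiated power P_net = εσA(T⁴ − T₀⁴) = 0.135×5.670×10⁻⁸×1.06877×10⁻³×(1140⁴ − 281.400⁴).
T⁴ − T₀⁴ = 1.68896×10¹² − 6.27042×10⁹ = 1.68269×10¹² K⁴, so P_net = 13.8 W.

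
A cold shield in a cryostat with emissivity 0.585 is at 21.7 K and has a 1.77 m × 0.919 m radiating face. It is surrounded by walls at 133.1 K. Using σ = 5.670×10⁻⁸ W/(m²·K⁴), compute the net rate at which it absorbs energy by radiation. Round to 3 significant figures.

Net gain ≈ 16.9 W

Area A = 1.77 × 0.919 = 1.62663 m².
Net radiated power P_net = εσA(T⁴ − T₀⁴) = 0.585×5.670×10⁻⁸×1.62663×(21.7⁴ − 133.1⁴).
T⁴ − T₀⁴ = 2.21737×10⁵ − 3.13843×10⁸ = -3.13621×10⁸ K⁴, so P_net = -16.9 W — negative, meaning a net gain of 16.9 W.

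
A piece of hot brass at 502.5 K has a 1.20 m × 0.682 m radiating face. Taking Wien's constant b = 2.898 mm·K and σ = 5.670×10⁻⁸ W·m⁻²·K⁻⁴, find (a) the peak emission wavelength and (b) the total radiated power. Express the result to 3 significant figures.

λ_max ≈ 5.77 μm; P ≈ 2.96×10³ W

(a) λ_max = b/T = 2.898×10⁻³/502.5 = 5.767×10⁻⁶ m = 5.77 μm.
Area A = 1.20 × 0.682 = 0.8184 m².
(b) P = σAT⁴ = 5.670×10⁻⁸×0.8184×(502.5)⁴ = 2.96×10³ W.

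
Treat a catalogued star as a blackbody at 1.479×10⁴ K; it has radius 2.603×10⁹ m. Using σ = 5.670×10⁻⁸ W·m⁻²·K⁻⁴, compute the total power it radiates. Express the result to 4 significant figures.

P ≈ 2.310×10²⁹ W

Surface area A = 4πR² = 4π(2.603×10⁹ m)² = 8.51448×10¹⁹ m².
P = σAT⁴ = 5.670×10⁻⁸ × 8.51448×10¹⁹ × (1.479×10⁴)⁴ = 2.310×10²⁹ W.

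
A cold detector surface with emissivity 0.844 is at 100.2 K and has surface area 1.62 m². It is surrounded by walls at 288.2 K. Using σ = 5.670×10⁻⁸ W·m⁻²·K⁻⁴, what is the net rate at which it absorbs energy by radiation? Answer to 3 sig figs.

Area A = 1.62 m².
Net radiated power P_net = εσA(T⁴ − T₀⁴) = 0.844×5.670×10⁻⁸×1.62×(100.2⁴ − 288.2⁴).
T⁴ − T₀⁴ = 1.00802×10⁸ − 6.89884×10⁹ = -6.79804×10⁹ K⁴, so P_net = -527 W — negative, meaning a net gain of 527 W.

Net gain ≈ 527 W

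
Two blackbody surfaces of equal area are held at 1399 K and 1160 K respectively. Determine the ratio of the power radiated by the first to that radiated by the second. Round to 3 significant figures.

With equal areas, P₁/P₂ = (T₁/T₂)⁴ = (1399/1160)⁴ = 2.12.

P₁/P₂ ≈ 2.12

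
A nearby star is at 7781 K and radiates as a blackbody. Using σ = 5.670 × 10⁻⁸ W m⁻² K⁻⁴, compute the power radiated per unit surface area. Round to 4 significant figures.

Stefan–Boltzmann: I = σT⁴ = 5.670×10⁻⁸ × (7781)⁴ = 2.078×10⁸ W/m².

I ≈ 2.078×10⁸ W/m²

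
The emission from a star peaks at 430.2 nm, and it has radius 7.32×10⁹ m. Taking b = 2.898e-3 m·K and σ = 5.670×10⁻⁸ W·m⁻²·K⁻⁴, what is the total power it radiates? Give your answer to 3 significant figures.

P ≈ 7.86×10²⁸ W

Wien's law: T = b/λ_max = 2.898×10⁻³/4.302×10⁻⁷ = 6736.40 K.
Surface area A = 4πR² = 4π(7.32×10⁹ m)² = 6.73336×10²⁰ m².
Then P = σAT⁴ = 5.670×10⁻⁸×6.73336×10²⁰×(6736.40)⁴ = 7.86×10²⁸ W.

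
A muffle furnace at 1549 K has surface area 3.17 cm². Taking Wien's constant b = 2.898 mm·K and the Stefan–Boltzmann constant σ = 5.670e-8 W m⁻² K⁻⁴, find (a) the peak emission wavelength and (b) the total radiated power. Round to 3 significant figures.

(a) λ_max = b/T = 2.898×10⁻³/1549 = 1.871×10⁻⁶ m = 1.87 μm.
Area A = 3.17 cm² = 3.17×10⁻⁴ m².
(b) P = σAT⁴ = 5.670×10⁻⁸×3.17×10⁻⁴×(1549)⁴ = 103 W.

λ_max ≈ 1.87 μm; P ≈ 103 W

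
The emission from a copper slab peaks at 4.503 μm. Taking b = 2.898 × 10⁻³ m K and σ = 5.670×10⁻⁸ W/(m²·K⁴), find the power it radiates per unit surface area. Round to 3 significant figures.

I ≈ 9.73×10³ W/m²

Wien's law: T = b/λ_max = 2.898×10⁻³/4.503×10⁻⁶ = 643.571 K.
Then I = σT⁴ = 5.670×10⁻⁸×(643.571)⁴ = 9.73×10³ W/m².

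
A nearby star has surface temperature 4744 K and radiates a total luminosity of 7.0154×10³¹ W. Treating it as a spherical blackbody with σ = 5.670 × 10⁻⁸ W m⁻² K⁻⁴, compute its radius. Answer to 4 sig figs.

L = 4πR²σT⁴ ⇒ R = √(L/(4πσT⁴)).
σT⁴ = 2.87185×10⁷ W/m², so R = √(7.0154×10³¹/(4π×2.87185×10⁷)) = 4.409×10¹¹ m.

R ≈ 4.409×10¹¹ m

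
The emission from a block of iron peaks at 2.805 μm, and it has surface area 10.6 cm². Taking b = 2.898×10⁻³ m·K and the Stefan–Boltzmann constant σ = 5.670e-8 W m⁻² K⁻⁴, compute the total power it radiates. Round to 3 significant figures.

P ≈ 68.5 W

Wien's law: T = b/λ_max = 2.898×10⁻³/2.805×10⁻⁶ = 1033.16 K.
Area A = 10.6 cm² = 1.06×10⁻³ m².
Then P = σAT⁴ = 5.670×10⁻⁸×1.06×10⁻³×(1033.16)⁴ = 68.5 W.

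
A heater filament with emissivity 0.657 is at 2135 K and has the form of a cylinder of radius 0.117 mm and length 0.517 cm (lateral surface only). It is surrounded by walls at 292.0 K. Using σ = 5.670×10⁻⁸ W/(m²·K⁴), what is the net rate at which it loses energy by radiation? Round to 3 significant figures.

Lateral area A = 2πrL = 2π×1.17×10⁻⁴×5.17×10⁻³ = 3.80064×10⁻⁶ m².
Net radiated power P_net = εσA(T⁴ − T₀⁴) = 0.657×5.670×10⁻⁸×3.80064×10⁻⁶×(2135⁴ − 292.0⁴).
T⁴ − T₀⁴ = 2.07774×10¹³ − 7.26995×10⁹ = 2.07701×10¹³ K⁴, so P_net = 2.94 W.

Net loss ≈ 2.94 W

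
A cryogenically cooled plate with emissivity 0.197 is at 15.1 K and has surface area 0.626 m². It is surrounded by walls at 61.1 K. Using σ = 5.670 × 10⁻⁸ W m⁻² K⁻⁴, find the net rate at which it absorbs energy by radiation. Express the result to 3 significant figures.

Area A = 0.626 m².
Net radiated power P_net = εσA(T⁴ − T₀⁴) = 0.197×5.670×10⁻⁸×0.626×(15.1⁴ − 61.1⁴).
T⁴ − T₀⁴ = 51988.6 − 1.39369×10⁷ = -1.38849×10⁷ K⁴, so P_net = -0.0971 W — negative, meaning a net gain of 0.0971 W.

Net gain ≈ 0.0971 W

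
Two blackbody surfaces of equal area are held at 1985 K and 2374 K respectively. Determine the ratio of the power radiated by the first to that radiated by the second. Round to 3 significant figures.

P₁/P₂ ≈ 0.489

With equal areas, P₁/P₂ = (T₁/T₂)⁴ = (1985/2374)⁴ = 0.489.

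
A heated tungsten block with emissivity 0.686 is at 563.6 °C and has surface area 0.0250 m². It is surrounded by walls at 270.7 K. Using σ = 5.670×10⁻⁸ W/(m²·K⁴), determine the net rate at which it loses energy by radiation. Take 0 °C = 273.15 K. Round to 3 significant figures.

Net loss ≈ 471 W

T = 563.6 °C + 273.15 = 836.75 K.
Area A = 0.0250 m².
Net radiated power P_net = εσA(T⁴ − T₀⁴) = 0.686×5.670×10⁻⁸×0.0250×(836.75⁴ − 270.7⁴).
T⁴ − T₀⁴ = 4.90211×10¹¹ − 5.36974×10⁹ = 4.84841×10¹¹ K⁴, so P_net = 471 W.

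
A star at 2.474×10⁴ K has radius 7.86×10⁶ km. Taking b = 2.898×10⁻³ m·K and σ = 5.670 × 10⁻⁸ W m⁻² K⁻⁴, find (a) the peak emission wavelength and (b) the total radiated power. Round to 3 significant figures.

(a) λ_max = b/T = 2.898×10⁻³/2.474×10⁴ = 1.171×10⁻⁷ m = 117 nm.
Surface area A = 4πR² = 4π(7.86×10⁹ m)² = 7.76345×10²⁰ m².
(b) P = σAT⁴ = 5.670×10⁻⁸×7.76345×10²⁰×(2.474×10⁴)⁴ = 1.65×10³¹ W.

λ_max ≈ 117 nm; P ≈ 1.65×10³¹ W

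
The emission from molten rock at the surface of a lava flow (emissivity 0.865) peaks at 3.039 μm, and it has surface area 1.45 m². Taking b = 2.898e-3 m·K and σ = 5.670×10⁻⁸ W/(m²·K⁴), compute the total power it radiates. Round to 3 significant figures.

Wien's law: T = b/λ_max = 2.898×10⁻³/3.039×10⁻⁶ = 953.603 K.
Area A = 1.45 m².
Then P = εσAT⁴ = 0.865×5.670×10⁻⁸×1.45×(953.603)⁴ = 5.88×10⁴ W.

P ≈ 5.88×10⁴ W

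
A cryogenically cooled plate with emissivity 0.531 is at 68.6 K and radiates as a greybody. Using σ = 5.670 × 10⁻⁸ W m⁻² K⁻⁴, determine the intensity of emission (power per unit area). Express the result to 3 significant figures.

Stefan–Boltzmann: I = εσT⁴ = 0.531 × 5.670×10⁻⁸ × (68.6)⁴ = 0.667 W/m².

I ≈ 0.667 W/m²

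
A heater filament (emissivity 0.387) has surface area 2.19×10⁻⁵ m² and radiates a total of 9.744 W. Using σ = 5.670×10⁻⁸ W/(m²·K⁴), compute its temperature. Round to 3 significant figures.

T ≈ 2.12×10³ K

Area A = 2.19×10⁻⁵ m².
P = εσAT⁴ ⇒ T = (P/(εσA))^(1/4) = (9.744/(0.387×5.670×10⁻⁸×2.19×10⁻⁵))^(1/4) = 2.12×10³ K.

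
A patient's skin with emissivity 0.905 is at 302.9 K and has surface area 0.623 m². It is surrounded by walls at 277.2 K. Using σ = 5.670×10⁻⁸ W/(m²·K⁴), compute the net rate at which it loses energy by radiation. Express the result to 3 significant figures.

Area A = 0.623 m².
Net radiated power P_net = εσA(T⁴ − T₀⁴) = 0.905×5.670×10⁻⁸×0.623×(302.9⁴ − 277.2⁴).
T⁴ − T₀⁴ = 8.41777×10⁹ − 5.90436×10⁹ = 2.51341×10⁹ K⁴, so P_net = 80.3 W.

Net loss ≈ 80.3 W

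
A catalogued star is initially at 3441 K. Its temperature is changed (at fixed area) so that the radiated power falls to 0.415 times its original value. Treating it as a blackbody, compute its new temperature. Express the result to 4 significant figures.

P ∝ T⁴, so T₂/T₁ = (P₂/P₁)^(1/4) = (0.415)^(1/4) = 0.802624.
T₂ = 3441 × 0.802624 = 2762 K.

T₂ ≈ 2762 K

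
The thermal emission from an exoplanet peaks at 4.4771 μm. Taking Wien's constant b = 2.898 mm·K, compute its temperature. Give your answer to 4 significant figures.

T ≈ 647.3 K

Wien's law gives T = b/λ_max = (2.898×10⁻³ m·K)/(4.4771×10⁻⁶ m) = 647.3 K.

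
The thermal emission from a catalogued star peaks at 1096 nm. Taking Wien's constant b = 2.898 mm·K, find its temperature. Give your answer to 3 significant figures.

T ≈ 2.64×10³ K

Wien's law gives T = b/λ_max = (2.898×10⁻³ m·K)/(1.096×10⁻⁶ m) = 2.64×10³ K.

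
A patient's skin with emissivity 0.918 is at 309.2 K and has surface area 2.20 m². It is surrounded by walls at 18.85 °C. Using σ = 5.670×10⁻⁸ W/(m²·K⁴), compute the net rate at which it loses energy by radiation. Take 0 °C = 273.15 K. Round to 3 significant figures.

Net loss ≈ 214 W

Surroundings: T = 18.85 °C + 273.15 = 292.00 K.
Area A = 2.20 m².
Net radiated power P_net = εσA(T⁴ − T₀⁴) = 0.918×5.670×10⁻⁸×2.20×(309.2⁴ − 292.00⁴).
T⁴ − T₀⁴ = 9.14025×10⁹ − 7.26995×10⁹ = 1.87030×10⁹ K⁴, so P_net = 214 W.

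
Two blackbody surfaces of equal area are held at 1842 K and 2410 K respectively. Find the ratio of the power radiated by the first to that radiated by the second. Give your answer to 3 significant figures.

P₁/P₂ ≈ 0.341

With equal areas, P₁/P₂ = (T₁/T₂)⁴ = (1842/2410)⁴ = 0.341.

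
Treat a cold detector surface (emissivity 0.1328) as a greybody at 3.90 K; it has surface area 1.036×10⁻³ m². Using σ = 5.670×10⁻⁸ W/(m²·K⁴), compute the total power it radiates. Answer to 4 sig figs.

Area A = 1.036×10⁻³ m².
P = εσAT⁴ = 0.1328 × 5.670×10⁻⁸ × 1.036×10⁻³ × (3.90)⁴ = 1.805×10⁻⁹ W.

P ≈ 1.805×10⁻⁹ W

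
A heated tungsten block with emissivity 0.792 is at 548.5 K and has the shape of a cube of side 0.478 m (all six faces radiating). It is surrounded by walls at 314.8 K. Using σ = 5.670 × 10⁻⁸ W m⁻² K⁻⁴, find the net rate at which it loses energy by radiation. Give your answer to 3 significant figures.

Area A = 6s² = 6×(0.478 m)² = 1.3709 m².
Net radiated power P_net = εσA(T⁴ − T₀⁴) = 0.792×5.670×10⁻⁸×1.3709×(548.5⁴ − 314.8⁴).
T⁴ − T₀⁴ = 9.05121×10¹⁰ − 9.82062×10⁹ = 8.06915×10¹⁰ K⁴, so P_net = 4.97×10³ W.

Net loss ≈ 4.97×10³ W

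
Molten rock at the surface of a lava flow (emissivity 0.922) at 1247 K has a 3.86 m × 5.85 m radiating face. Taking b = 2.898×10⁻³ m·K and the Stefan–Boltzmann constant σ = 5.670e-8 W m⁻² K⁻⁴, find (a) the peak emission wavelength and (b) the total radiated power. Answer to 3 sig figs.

(a) λ_max = b/T = 2.898×10⁻³/1247 = 2.324×10⁻⁶ m = 2.32 μm.
Area A = 3.86 × 5.85 = 22.581 m².
(b) P = εσAT⁴ = 0.922×5.670×10⁻⁸×22.581×(1247)⁴ = 2.85×10⁶ W.

λ_max ≈ 2.32 μm; P ≈ 2.85×10⁶ W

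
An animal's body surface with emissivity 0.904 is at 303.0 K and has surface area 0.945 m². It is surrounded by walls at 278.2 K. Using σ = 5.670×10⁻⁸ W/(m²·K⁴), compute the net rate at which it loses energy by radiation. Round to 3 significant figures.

Net loss ≈ 118 W

Area A = 0.945 m².
Net radiated power P_net = εσA(T⁴ − T₀⁴) = 0.904×5.670×10⁻⁸×0.945×(303.0⁴ − 278.2⁴).
T⁴ − T₀⁴ = 8.42889×10⁹ − 5.99002×10⁹ = 2.43887×10⁹ K⁴, so P_net = 118 W.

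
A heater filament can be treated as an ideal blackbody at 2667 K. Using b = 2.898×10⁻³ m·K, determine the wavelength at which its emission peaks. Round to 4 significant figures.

λ_max ≈ 1087 nm

Wien's displacement law: λ_max = b/T = (2.898×10⁻³ m·K)/(2667 K) = 1.0866×10⁻⁶ m.
That is 1087 nm, in the infrared range.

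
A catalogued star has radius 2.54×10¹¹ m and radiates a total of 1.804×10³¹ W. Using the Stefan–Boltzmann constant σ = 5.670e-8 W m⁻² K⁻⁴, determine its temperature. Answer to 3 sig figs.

T ≈ 4.45×10³ K

Surface area A = 4πR² = 4π(2.54×10¹¹ m)² = 8.10732×10²³ m².
P = σAT⁴ ⇒ T = (P/(σA))^(1/4) = (1.804×10³¹/(5.670×10⁻⁸×8.10732×10²³))^(1/4) = 4.45×10³ K.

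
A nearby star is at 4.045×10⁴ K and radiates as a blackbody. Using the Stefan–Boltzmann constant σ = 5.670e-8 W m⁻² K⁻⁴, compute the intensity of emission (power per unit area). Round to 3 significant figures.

I ≈ 1.52×10¹¹ W/m²

Stefan–Boltzmann: I = σT⁴ = 5.670×10⁻⁸ × (4.045×10⁴)⁴ = 1.52×10¹¹ W/m².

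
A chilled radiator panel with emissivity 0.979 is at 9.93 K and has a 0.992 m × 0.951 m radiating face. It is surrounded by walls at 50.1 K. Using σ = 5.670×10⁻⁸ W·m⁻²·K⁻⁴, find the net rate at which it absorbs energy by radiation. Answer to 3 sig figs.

Area A = 0.992 × 0.951 = 0.943392 m².
Net radiated power P_net = εσA(T⁴ − T₀⁴) = 0.979×5.670×10⁻⁸×0.943392×(9.93⁴ − 50.1⁴).
T⁴ − T₀⁴ = 9722.93 − 6.30015×10⁶ = -6.29043×10⁶ K⁴, so P_net = -0.329 W — negative, meaning a net gain of 0.329 W.

Net gain ≈ 0.329 W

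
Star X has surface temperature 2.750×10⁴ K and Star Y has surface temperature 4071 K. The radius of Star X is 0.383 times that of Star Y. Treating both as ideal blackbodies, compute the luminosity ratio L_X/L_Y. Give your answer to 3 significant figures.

L_X/L_Y ≈ 305

L ∝ R²T⁴, so L_X/L_Y = (R_X/R_Y)²(T_X/T_Y)⁴ = (0.383)² × (2.750×10⁴/4071)⁴ = 0.146689 × 2082.22 = 305.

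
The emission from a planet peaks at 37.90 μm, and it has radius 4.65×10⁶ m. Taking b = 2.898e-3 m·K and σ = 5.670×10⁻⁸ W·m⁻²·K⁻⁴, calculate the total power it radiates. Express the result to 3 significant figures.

Wien's law: T = b/λ_max = 2.898×10⁻³/3.790×10⁻⁵ = 76.4644 K.
Surface area A = 4πR² = 4π(4.65×10⁶ m)² = 2.71716×10¹⁴ m².
Then P = σAT⁴ = 5.670×10⁻⁸×2.71716×10¹⁴×(76.4644)⁴ = 5.27×10¹⁴ W.

P ≈ 5.27×10¹⁴ W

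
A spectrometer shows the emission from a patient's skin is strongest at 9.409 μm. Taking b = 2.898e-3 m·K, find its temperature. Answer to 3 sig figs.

T ≈ 308 K

Wien's law gives T = b/λ_max = (2.898×10⁻³ m·K)/(9.409×10⁻⁶ m) = 308 K.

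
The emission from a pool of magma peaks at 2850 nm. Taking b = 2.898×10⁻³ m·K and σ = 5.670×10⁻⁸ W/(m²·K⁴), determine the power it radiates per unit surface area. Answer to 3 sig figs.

Wien's law: T = b/λ_max = 2.898×10⁻³/2.850×10⁻⁶ = 1016.84 K.
Then I = σT⁴ = 5.670×10⁻⁸×(1016.84)⁴ = 6.06×10⁴ W/m².

I ≈ 6.06×10⁴ W/m²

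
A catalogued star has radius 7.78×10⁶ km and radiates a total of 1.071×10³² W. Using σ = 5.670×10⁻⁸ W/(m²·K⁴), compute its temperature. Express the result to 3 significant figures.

T ≈ 3.97×10⁴ K

Surface area A = 4πR² = 4π(7.78×10⁹ m)² = 7.60622×10²⁰ m².
P = σAT⁴ ⇒ T = (P/(σA))^(1/4) = (1.071×10³²/(5.670×10⁻⁸×7.60622×10²⁰))^(1/4) = 3.97×10⁴ K.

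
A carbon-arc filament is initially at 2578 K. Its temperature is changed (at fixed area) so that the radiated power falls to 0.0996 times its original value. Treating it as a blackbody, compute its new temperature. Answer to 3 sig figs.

P ∝ T⁴, so T₂/T₁ = (P₂/P₁)^(1/4) = (0.0996)^(1/4) = 0.561778.
T₂ = 2578 × 0.561778 = 1.45×10³ K.

T₂ ≈ 1.45×10³ K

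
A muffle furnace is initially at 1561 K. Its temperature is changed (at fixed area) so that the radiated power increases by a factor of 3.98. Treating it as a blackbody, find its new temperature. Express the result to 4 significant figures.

P ∝ T⁴, so T₂/T₁ = (P₂/P₁)^(1/4) = (3.98)^(1/4) = 1.41244.
T₂ = 1561 × 1.41244 = 2205 K.

T₂ ≈ 2205 K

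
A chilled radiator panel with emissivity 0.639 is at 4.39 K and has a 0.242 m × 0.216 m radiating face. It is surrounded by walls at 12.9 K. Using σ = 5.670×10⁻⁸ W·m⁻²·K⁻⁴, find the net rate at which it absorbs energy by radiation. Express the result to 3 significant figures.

Area A = 0.242 × 0.216 = 0.052272 m².
Net radiated power P_net = εσA(T⁴ − T₀⁴) = 0.639×5.670×10⁻⁸×0.052272×(4.39⁴ − 12.9⁴).
T⁴ − T₀⁴ = 371.414 − 27692.3 = -27320.9 K⁴, so P_net = -5.17×10⁻⁵ W — negative, meaning a net gain of 5.17×10⁻⁵ W.

Net gain ≈ 5.17×10⁻⁵ W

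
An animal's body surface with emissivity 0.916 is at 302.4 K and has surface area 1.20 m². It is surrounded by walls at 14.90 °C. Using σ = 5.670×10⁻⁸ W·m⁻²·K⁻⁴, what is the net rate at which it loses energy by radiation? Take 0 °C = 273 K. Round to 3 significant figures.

Net loss ≈ 93.0 W

Surroundings: T = 14.90 °C + 273 = 287.90 K.
Area A = 1.20 m².
Net radiated power P_net = εσA(T⁴ − T₀⁴) = 0.916×5.670×10⁻⁸×1.20×(302.4⁴ − 287.90⁴).
T⁴ − T₀⁴ = 8.36233×10⁹ − 6.87016×10⁹ = 1.49217×10⁹ K⁴, so P_net = 93.0 W.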